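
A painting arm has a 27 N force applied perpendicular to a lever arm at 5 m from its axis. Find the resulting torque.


Given: F = 27 N, r = 5 m, angle = 90 deg (perpendicular)
Using tau = F * r * sin(90)
sin(90) = 1
tau = 27 * 5 * 1
tau = 135 Nm

135 Nm


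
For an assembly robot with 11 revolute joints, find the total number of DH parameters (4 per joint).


Given: 11 joints, 4 DH parameters per joint (d, theta, a, alpha)
Total DH parameters = number_of_joints * 4
Total = 11 * 4
Total = 44

44


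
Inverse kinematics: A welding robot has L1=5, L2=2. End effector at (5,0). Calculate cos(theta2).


Given: L1 = 5, L2 = 2, target (x, y) = (5, 0)
Using cos(theta2) = (x^2 + y^2 - L1^2 - L2^2) / (2*L1*L2)
x^2 + y^2 = 5^2 + 0 = 25
L1^2 + L2^2 = 25 + 4 = 29
Numerator = 25 - 29 = -4
Denominator = 2*5*2 = 20
cos(theta2) = -4/20 = -1/5

-1/5


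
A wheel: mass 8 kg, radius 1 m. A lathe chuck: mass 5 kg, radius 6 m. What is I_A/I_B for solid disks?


Given: M1=8 kg, R1=1 m, M2=5 kg, R2=6 m
For a disk: I = (1/2)*M*R^2, so I_A/I_B = (M1*R1^2)/(M2*R2^2)
M1*R1^2 = 8*1 = 8
M2*R2^2 = 5*36 = 180
I_A/I_B = 8/180 = 2/45

2/45


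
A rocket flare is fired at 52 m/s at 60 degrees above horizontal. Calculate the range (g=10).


Given: v0 = 52 m/s, theta = 60 deg, g = 10 m/s^2
sin(2*60) = sin(120) = sqrt(3)/2
Using R = v0^2 * sin(2*theta) / g
R = 52^2 * (sqrt(3)/2) / 10
R = 2704 * sqrt(3) / 20
R = 676/5*sqrt(3) m

676/5*sqrt(3) m


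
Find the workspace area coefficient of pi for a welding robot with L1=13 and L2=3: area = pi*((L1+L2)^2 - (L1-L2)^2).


Given: L1 = 13, L2 = 3
(L1+L2)^2 = (16)^2 = 256
(L1-L2)^2 = (10)^2 = 100
Difference = 256 - 100 = 156
This equals 4*L1*L2 = 4*13*3 = 156
Workspace area = 156*pi

156


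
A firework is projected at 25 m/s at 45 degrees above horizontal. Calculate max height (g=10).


Given: v0 = 25 m/s, theta = 45 deg, g = 10 m/s^2
sin^2(45) = 1/2
Using H = v0^2 * sin^2(theta) / (2*g)
H = 25^2 * 1/2 / (2*10)
H = 625 * 1/2 / 20
H = 625/2 / 20
H = 125/8 m

125/8 m


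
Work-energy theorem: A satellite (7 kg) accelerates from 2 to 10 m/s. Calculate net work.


Given: m = 7 kg, v0 = 2 m/s, v = 10 m/s
Using W = (1/2)*m*(v^2 - v0^2)
v^2 = 10^2 = 100
v0^2 = 2^2 = 4
v^2 - v0^2 = 100 - 4 = 96
W = (1/2)*7*96 = 336 J

336 J


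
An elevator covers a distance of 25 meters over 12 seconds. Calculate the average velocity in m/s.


Given: distance d = 25 m, time t = 12 s
Using v = d / t
v = 25 / 12
v = 25/12 m/s

25/12 m/s


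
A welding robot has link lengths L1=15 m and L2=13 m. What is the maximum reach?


Given: L1 = 15 m, L2 = 13 m
For a 2-link planar arm, max reach = L1 + L2 (fully extended)
Max reach = 15 + 13
Max reach = 28 m

28 m


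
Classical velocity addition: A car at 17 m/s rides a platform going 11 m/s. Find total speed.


Given: object velocity = 17 m/s, platform velocity = 11 m/s (same direction)
Using classical velocity addition: v_total = v_object + v_platform
v_total = 17 + 11
v_total = 28 m/s

28 m/s


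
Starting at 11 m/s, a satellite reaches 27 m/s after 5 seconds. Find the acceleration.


Given: initial velocity v0 = 11 m/s, final velocity v = 27 m/s, time t = 5 s
Using a = (v - v0) / t
a = (27 - 11) / 5
a = 16 / 5
a = 16/5 m/s^2

16/5 m/s^2


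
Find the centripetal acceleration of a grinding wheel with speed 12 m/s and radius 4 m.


Given: v = 12 m/s, r = 4 m
Using a_c = v^2 / r
a_c = 12^2 / 4
a_c = 144 / 4
a_c = 36 m/s^2

36 m/s^2


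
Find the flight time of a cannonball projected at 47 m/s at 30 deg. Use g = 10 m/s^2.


Given: v0 = 47 m/s, theta = 30 deg, g = 10 m/s^2
sin(30) = 1/2
Using T = 2*v0*sin(theta) / g
T = 2*47*1/2 / 10
T = 47 / 10
T = 47/10 s

47/10 s


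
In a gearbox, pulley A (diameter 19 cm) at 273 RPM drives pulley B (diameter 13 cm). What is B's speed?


Given: D1 = 19 cm, w1 = 273 RPM, D2 = 13 cm
Using D1*w1 = D2*w2
w2 = D1*w1 / D2
w2 = 19*273 / 13
w2 = 5187 / 13
w2 = 399 RPM

399 RPM


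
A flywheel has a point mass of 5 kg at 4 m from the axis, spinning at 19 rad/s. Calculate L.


Given: m = 5 kg, r = 4 m, omega = 19 rad/s
For a point mass: I = m*r^2
I = 5*4^2 = 5*16 = 80
L = I*omega = 80*19
L = 1520 kg*m^2/s

1520 kg*m^2/s


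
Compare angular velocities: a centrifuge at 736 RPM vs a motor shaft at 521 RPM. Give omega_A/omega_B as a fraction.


Given: RPM_A = 736, RPM_B = 521
omega = 2*pi*RPM/60, so omega_A/omega_B = RPM_A / RPM_B
omega_A/omega_B = 736 / 521
omega_A/omega_B = 736/521

736/521


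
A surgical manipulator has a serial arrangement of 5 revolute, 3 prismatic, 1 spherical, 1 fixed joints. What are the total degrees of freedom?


Given: serial robot with 5 revolute, 3 prismatic, 1 spherical, 1 fixed joints
DOF contribution per joint type: revolute=1, prismatic=1, spherical=3, fixed=0
DOF = 5*1 + 3*1 + 1*3 + 1*0
DOF = 11

11


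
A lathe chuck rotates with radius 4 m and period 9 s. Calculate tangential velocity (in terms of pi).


Given: radius r = 4 m, period T = 9 s
Using v = 2*pi*r / T
v = 2*pi*4 / 9
v = 8*pi / 9
v = 8/9*pi m/s

8/9*pi m/s


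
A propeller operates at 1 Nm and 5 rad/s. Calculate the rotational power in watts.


Given: tau = 1 Nm, omega = 5 rad/s
Using P = tau * omega
P = 1 * 5
P = 5 W

5 W


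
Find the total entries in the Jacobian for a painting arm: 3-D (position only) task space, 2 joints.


Given: task space dimension = 3, joints = 2
Jacobian is a 3 x 2 matrix
Total entries = rows * columns
Total = 3 * 2
Total = 6

6


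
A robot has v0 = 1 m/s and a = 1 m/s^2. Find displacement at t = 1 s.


Given: v0 = 1 m/s, a = 1 m/s^2, t = 1 s
Using s = v0*t + (1/2)*a*t^2
s = 1*1 + (1/2)*1*1^2
s = 1 + (1/2)*1
s = 1 + 1/2
s = 3/2

3/2 m


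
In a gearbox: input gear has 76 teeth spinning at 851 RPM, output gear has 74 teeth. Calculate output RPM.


Given: N1 = 76 teeth, w1 = 851 RPM, N2 = 74 teeth
Using N1*w1 = N2*w2
w2 = N1*w1 / N2
w2 = 76*851 / 74
w2 = 64676 / 74
w2 = 874 RPM

874 RPM


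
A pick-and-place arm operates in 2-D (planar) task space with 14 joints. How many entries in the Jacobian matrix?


Given: task space dimension = 2, joints = 14
Jacobian is a 2 x 14 matrix
Total entries = rows * columns
Total = 2 * 14
Total = 28

28


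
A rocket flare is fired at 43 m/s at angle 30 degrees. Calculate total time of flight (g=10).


Given: v0 = 43 m/s, theta = 30 deg, g = 10 m/s^2
sin(30) = 1/2
Using T = 2*v0*sin(theta) / g
T = 2*43*1/2 / 10
T = 43 / 10
T = 43/10 s

43/10 s


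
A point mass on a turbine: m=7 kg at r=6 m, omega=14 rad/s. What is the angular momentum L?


Given: m = 7 kg, r = 6 m, omega = 14 rad/s
For a point mass: I = m*r^2
I = 7*6^2 = 7*36 = 252
L = I*omega = 252*14
L = 3528 kg*m^2/s

3528 kg*m^2/s


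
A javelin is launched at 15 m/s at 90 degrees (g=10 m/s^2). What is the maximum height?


Given: v0 = 15 m/s, theta = 90 deg, g = 10 m/s^2
sin^2(90) = 1
Using H = v0^2 * sin^2(theta) / (2*g)
H = 15^2 * 1 / (2*10)
H = 225 * 1 / 20
H = 225 / 20
H = 45/4 m

45/4 m


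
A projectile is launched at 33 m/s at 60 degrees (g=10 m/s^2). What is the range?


Given: v0 = 33 m/s, theta = 60 deg, g = 10 m/s^2
sin(2*60) = sin(120) = sqrt(3)/2
Using R = v0^2 * sin(2*theta) / g
R = 33^2 * (sqrt(3)/2) / 10
R = 1089 * sqrt(3) / 20
R = 1089/20*sqrt(3) m

1089/20*sqrt(3) m


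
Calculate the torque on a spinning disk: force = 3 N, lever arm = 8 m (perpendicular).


Given: F = 3 N, r = 8 m, angle = 90 deg (perpendicular)
Using tau = F * r * sin(90)
sin(90) = 1
tau = 3 * 8 * 1
tau = 24 Nm

24 Nm


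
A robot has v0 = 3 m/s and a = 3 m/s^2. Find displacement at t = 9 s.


Given: v0 = 3 m/s, a = 3 m/s^2, t = 9 s
Using s = v0*t + (1/2)*a*t^2
s = 3*9 + (1/2)*3*9^2
s = 27 + (1/2)*243
s = 27 + 243/2
s = 297/2

297/2 m


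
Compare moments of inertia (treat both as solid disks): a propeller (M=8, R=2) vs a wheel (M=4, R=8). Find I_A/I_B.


Given: M1=8 kg, R1=2 m, M2=4 kg, R2=8 m
For a disk: I = (1/2)*M*R^2, so I_A/I_B = (M1*R1^2)/(M2*R2^2)
M1*R1^2 = 8*4 = 32
M2*R2^2 = 4*64 = 256
I_A/I_B = 32/256 = 1/8

1/8


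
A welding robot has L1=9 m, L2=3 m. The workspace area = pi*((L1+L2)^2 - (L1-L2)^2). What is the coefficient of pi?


Given: L1 = 9, L2 = 3
(L1+L2)^2 = (12)^2 = 144
(L1-L2)^2 = (6)^2 = 36
Difference = 144 - 36 = 108
This equals 4*L1*L2 = 4*9*3 = 108
Workspace area = 108*pi

108


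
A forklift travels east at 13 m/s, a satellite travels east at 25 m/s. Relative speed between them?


Given: v_A = 13 m/s east, v_B = 25 m/s east
Both move in the same direction; relative speed = |v_A - v_B|
|13 - 25| = |-12|
= 12 m/s

12 m/s


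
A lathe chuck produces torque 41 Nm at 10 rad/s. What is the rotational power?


Given: tau = 41 Nm, omega = 10 rad/s
Using P = tau * omega
P = 41 * 10
P = 410 W

410 W


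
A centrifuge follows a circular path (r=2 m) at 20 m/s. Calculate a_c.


Given: v = 20 m/s, r = 2 m
Using a_c = v^2 / r
a_c = 20^2 / 2
a_c = 400 / 2
a_c = 200 m/s^2

200 m/s^2


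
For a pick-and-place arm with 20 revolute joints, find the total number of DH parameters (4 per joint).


Given: 20 joints, 4 DH parameters per joint (d, theta, a, alpha)
Total DH parameters = number_of_joints * 4
Total = 20 * 4
Total = 80

80


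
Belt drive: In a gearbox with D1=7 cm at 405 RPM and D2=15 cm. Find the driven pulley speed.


Given: D1 = 7 cm, w1 = 405 RPM, D2 = 15 cm
Using D1*w1 = D2*w2
w2 = D1*w1 / D2
w2 = 7*405 / 15
w2 = 2835 / 15
w2 = 189 RPM

189 RPM


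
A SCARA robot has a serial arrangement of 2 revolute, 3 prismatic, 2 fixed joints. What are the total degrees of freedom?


Given: serial robot with 2 revolute, 3 prismatic, 2 fixed joints
DOF contribution per joint type: revolute=1, prismatic=1, spherical=3, fixed=0
DOF = 2*1 + 3*1 + 2*0
DOF = 5

5


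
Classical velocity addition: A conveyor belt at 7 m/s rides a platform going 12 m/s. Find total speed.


Given: object velocity = 7 m/s, platform velocity = 12 m/s (same direction)
Using classical velocity addition: v_total = v_object + v_platform
v_total = 7 + 12
v_total = 19 m/s

19 m/s


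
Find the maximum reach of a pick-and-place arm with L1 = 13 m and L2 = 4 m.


Given: L1 = 13 m, L2 = 4 m
For a 2-link planar arm, max reach = L1 + L2 (fully extended)
Max reach = 13 + 4
Max reach = 17 m

17 m


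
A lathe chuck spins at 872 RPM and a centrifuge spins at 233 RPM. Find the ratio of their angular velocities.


Given: RPM_A = 872, RPM_B = 233
omega = 2*pi*RPM/60, so omega_A/omega_B = RPM_A / RPM_B
omega_A/omega_B = 872 / 233
omega_A/omega_B = 872/233

872/233


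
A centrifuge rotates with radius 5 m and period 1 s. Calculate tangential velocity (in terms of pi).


Given: radius r = 5 m, period T = 1 s
Using v = 2*pi*r / T
v = 2*pi*5 / 1
v = 10*pi / 1
v = 10*pi m/s

10*pi m/s


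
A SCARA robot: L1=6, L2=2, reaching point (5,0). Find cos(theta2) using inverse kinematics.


Given: L1 = 6, L2 = 2, target (x, y) = (5, 0)
Using cos(theta2) = (x^2 + y^2 - L1^2 - L2^2) / (2*L1*L2)
x^2 + y^2 = 5^2 + 0 = 25
L1^2 + L2^2 = 36 + 4 = 40
Numerator = 25 - 40 = -15
Denominator = 2*6*2 = 24
cos(theta2) = -15/24 = -5/8

-5/8


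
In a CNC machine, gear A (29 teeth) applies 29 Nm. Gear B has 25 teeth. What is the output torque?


Given: N1 = 29, N2 = 25, T1 = 29 Nm
Using T2/T1 = N2/N1
T2 = T1 * N2 / N1
T2 = 29 * 25 / 29
T2 = 725 / 29
T2 = 25 Nm

25 Nm


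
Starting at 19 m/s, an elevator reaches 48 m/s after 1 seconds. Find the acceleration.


Given: initial velocity v0 = 19 m/s, final velocity v = 48 m/s, time t = 1 s
Using a = (v - v0) / t
a = (48 - 19) / 1
a = 29 / 1
a = 29 m/s^2

29 m/s^2


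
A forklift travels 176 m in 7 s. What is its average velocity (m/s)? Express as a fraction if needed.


Given: distance d = 176 m, time t = 7 s
Using v = d / t
v = 176 / 7
v = 176/7 m/s

176/7 m/s


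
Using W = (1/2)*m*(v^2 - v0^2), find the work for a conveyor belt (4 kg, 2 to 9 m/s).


Given: m = 4 kg, v0 = 2 m/s, v = 9 m/s
Using W = (1/2)*m*(v^2 - v0^2)
v^2 = 9^2 = 81
v0^2 = 2^2 = 4
v^2 - v0^2 = 81 - 4 = 77
W = (1/2)*4*77 = 154 J

154 J


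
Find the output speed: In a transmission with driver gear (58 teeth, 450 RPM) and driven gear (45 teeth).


Given: N1 = 58 teeth, w1 = 450 RPM, N2 = 45 teeth
Using N1*w1 = N2*w2
w2 = N1*w1 / N2
w2 = 58*450 / 45
w2 = 26100 / 45
w2 = 580 RPM

580 RPM


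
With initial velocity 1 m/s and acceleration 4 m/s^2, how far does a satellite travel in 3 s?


Given: v0 = 1 m/s, a = 4 m/s^2, t = 3 s
Using s = v0*t + (1/2)*a*t^2
s = 1*3 + (1/2)*4*3^2
s = 3 + (1/2)*36
s = 3 + 18
s = 21

21 m


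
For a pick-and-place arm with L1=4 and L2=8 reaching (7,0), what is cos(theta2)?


Given: L1 = 4, L2 = 8, target (x, y) = (7, 0)
Using cos(theta2) = (x^2 + y^2 - L1^2 - L2^2) / (2*L1*L2)
x^2 + y^2 = 7^2 + 0 = 49
L1^2 + L2^2 = 16 + 64 = 80
Numerator = 49 - 80 = -31
Denominator = 2*4*8 = 64
cos(theta2) = -31/64 = -31/64

-31/64


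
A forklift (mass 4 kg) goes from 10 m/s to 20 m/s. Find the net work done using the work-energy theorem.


Given: m = 4 kg, v0 = 10 m/s, v = 20 m/s
Using W = (1/2)*m*(v^2 - v0^2)
v^2 = 20^2 = 400
v0^2 = 10^2 = 100
v^2 - v0^2 = 400 - 100 = 300
W = (1/2)*4*300 = 600 J

600 J


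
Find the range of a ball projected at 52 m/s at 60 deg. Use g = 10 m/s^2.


Given: v0 = 52 m/s, theta = 60 deg, g = 10 m/s^2
sin(2*60) = sin(120) = sqrt(3)/2
Using R = v0^2 * sin(2*theta) / g
R = 52^2 * (sqrt(3)/2) / 10
R = 2704 * sqrt(3) / 20
R = 676/5*sqrt(3) m

676/5*sqrt(3) m


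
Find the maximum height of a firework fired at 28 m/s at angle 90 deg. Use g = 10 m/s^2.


Given: v0 = 28 m/s, theta = 90 deg, g = 10 m/s^2
sin^2(90) = 1
Using H = v0^2 * sin^2(theta) / (2*g)
H = 28^2 * 1 / (2*10)
H = 784 * 1 / 20
H = 784 / 20
H = 196/5 m

196/5 m


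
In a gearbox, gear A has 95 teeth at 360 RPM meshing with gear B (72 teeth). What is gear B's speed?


Given: N1 = 95 teeth, w1 = 360 RPM, N2 = 72 teeth
Using N1*w1 = N2*w2
w2 = N1*w1 / N2
w2 = 95*360 / 72
w2 = 34200 / 72
w2 = 475 RPM

475 RPM


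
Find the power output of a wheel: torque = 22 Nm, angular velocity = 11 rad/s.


Given: tau = 22 Nm, omega = 11 rad/s
Using P = tau * omega
P = 22 * 11
P = 242 W

242 W


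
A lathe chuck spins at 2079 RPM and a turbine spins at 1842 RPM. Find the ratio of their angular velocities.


Given: RPM_A = 2079, RPM_B = 1842
omega = 2*pi*RPM/60, so omega_A/omega_B = RPM_A / RPM_B
omega_A/omega_B = 2079 / 1842
omega_A/omega_B = 693/614

693/614


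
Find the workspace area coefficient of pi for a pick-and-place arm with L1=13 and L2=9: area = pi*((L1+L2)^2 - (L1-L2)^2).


Given: L1 = 13, L2 = 9
(L1+L2)^2 = (22)^2 = 484
(L1-L2)^2 = (4)^2 = 16
Difference = 484 - 16 = 468
This equals 4*L1*L2 = 4*13*9 = 468
Workspace area = 468*pi

468


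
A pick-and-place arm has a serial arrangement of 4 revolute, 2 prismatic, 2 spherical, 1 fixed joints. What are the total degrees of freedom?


Given: serial robot with 4 revolute, 2 prismatic, 2 spherical, 1 fixed joints
DOF contribution per joint type: revolute=1, prismatic=1, spherical=3, fixed=0
DOF = 4*1 + 2*1 + 2*3 + 1*0
DOF = 12

12


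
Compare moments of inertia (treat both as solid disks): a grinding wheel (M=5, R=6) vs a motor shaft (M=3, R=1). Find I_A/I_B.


Given: M1=5 kg, R1=6 m, M2=3 kg, R2=1 m
For a disk: I = (1/2)*M*R^2, so I_A/I_B = (M1*R1^2)/(M2*R2^2)
M1*R1^2 = 5*36 = 180
M2*R2^2 = 3*1 = 3
I_A/I_B = 180/3 = 60

60


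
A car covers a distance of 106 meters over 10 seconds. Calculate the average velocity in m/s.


Given: distance d = 106 m, time t = 10 s
Using v = d / t
v = 106 / 10
v = 53/5 m/s

53/5 m/s


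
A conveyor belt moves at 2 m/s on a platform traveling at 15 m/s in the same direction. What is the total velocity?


Given: object velocity = 2 m/s, platform velocity = 15 m/s (same direction)
Using classical velocity addition: v_total = v_object + v_platform
v_total = 2 + 15
v_total = 17 m/s

17 m/s


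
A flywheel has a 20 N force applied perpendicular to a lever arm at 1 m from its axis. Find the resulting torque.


Given: F = 20 N, r = 1 m, angle = 90 deg (perpendicular)
Using tau = F * r * sin(90)
sin(90) = 1
tau = 20 * 1 * 1
tau = 20 Nm

20 Nm


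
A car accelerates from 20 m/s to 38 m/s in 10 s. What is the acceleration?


Given: initial velocity v0 = 20 m/s, final velocity v = 38 m/s, time t = 10 s
Using a = (v - v0) / t
a = (38 - 20) / 10
a = 18 / 10
a = 9/5 m/s^2

9/5 m/s^2


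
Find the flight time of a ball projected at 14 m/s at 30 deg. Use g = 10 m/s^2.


Given: v0 = 14 m/s, theta = 30 deg, g = 10 m/s^2
sin(30) = 1/2
Using T = 2*v0*sin(theta) / g
T = 2*14*1/2 / 10
T = 14 / 10
T = 7/5 s

7/5 s


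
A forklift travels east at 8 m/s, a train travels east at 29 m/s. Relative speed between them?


Given: v_A = 8 m/s east, v_B = 29 m/s east
Both move in the same direction; relative speed = |v_A - v_B|
|8 - 29| = |-21|
= 21 m/s

21 m/s


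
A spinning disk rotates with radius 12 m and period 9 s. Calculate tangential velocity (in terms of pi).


Given: radius r = 12 m, period T = 9 s
Using v = 2*pi*r / T
v = 2*pi*12 / 9
v = 24*pi / 9
v = 8/3*pi m/s

8/3*pi m/s


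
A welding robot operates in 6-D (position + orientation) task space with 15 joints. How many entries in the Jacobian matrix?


Given: task space dimension = 6, joints = 15
Jacobian is a 6 x 15 matrix
Total entries = rows * columns
Total = 6 * 15
Total = 90

90


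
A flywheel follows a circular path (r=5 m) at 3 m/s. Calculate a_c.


Given: v = 3 m/s, r = 5 m
Using a_c = v^2 / r
a_c = 3^2 / 5
a_c = 9 / 5
a_c = 9/5 m/s^2

9/5 m/s^2


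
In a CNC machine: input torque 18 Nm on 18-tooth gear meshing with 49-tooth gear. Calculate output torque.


Given: N1 = 18, N2 = 49, T1 = 18 Nm
Using T2/T1 = N2/N1
T2 = T1 * N2 / N1
T2 = 18 * 49 / 18
T2 = 882 / 18
T2 = 49 Nm

49 Nm


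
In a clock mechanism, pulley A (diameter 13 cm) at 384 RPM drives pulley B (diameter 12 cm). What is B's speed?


Given: D1 = 13 cm, w1 = 384 RPM, D2 = 12 cm
Using D1*w1 = D2*w2
w2 = D1*w1 / D2
w2 = 13*384 / 12
w2 = 4992 / 12
w2 = 416 RPM

416 RPM


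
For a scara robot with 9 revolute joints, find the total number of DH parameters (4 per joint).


Given: 9 joints, 4 DH parameters per joint (d, theta, a, alpha)
Total DH parameters = number_of_joints * 4
Total = 9 * 4
Total = 36

36


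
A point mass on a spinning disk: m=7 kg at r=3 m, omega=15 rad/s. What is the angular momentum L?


Given: m = 7 kg, r = 3 m, omega = 15 rad/s
For a point mass: I = m*r^2
I = 7*3^2 = 7*9 = 63
L = I*omega = 63*15
L = 945 kg*m^2/s

945 kg*m^2/s


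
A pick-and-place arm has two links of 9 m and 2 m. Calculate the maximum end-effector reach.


Given: L1 = 9 m, L2 = 2 m
For a 2-link planar arm, max reach = L1 + L2 (fully extended)
Max reach = 9 + 2
Max reach = 11 m

11 m


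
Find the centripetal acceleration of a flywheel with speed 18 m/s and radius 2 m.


Given: v = 18 m/s, r = 2 m
Using a_c = v^2 / r
a_c = 18^2 / 2
a_c = 324 / 2
a_c = 162 m/s^2

162 m/s^2


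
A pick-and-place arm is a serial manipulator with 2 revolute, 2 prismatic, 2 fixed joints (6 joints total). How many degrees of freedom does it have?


Given: serial robot with 2 revolute, 2 prismatic, 2 fixed joints
DOF contribution per joint type: revolute=1, prismatic=1, spherical=3, fixed=0
DOF = 2*1 + 2*1 + 2*0
DOF = 4

4


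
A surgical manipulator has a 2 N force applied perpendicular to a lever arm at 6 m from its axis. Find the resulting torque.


Given: F = 2 N, r = 6 m, angle = 90 deg (perpendicular)
Using tau = F * r * sin(90)
sin(90) = 1
tau = 2 * 6 * 1
tau = 12 Nm

12 Nm


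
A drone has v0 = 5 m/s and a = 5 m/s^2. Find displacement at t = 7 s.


Given: v0 = 5 m/s, a = 5 m/s^2, t = 7 s
Using s = v0*t + (1/2)*a*t^2
s = 5*7 + (1/2)*5*7^2
s = 35 + (1/2)*245
s = 35 + 245/2
s = 315/2

315/2 m


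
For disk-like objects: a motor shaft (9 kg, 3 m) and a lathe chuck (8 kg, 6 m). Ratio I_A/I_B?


Given: M1=9 kg, R1=3 m, M2=8 kg, R2=6 m
For a disk: I = (1/2)*M*R^2, so I_A/I_B = (M1*R1^2)/(M2*R2^2)
M1*R1^2 = 9*9 = 81
M2*R2^2 = 8*36 = 288
I_A/I_B = 81/288 = 9/32

9/32


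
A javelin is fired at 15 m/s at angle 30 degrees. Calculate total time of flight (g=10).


Given: v0 = 15 m/s, theta = 30 deg, g = 10 m/s^2
sin(30) = 1/2
Using T = 2*v0*sin(theta) / g
T = 2*15*1/2 / 10
T = 15 / 10
T = 3/2 s

3/2 s


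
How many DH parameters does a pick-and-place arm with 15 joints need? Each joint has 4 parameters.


Given: 15 joints, 4 DH parameters per joint (d, theta, a, alpha)
Total DH parameters = number_of_joints * 4
Total = 15 * 4
Total = 60

60


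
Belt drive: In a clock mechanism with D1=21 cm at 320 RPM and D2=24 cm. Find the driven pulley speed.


Given: D1 = 21 cm, w1 = 320 RPM, D2 = 24 cm
Using D1*w1 = D2*w2
w2 = D1*w1 / D2
w2 = 21*320 / 24
w2 = 6720 / 24
w2 = 280 RPM

280 RPM


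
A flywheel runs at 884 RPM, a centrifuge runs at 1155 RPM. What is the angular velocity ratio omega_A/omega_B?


Given: RPM_A = 884, RPM_B = 1155
omega = 2*pi*RPM/60, so omega_A/omega_B = RPM_A / RPM_B
omega_A/omega_B = 884 / 1155
omega_A/omega_B = 884/1155

884/1155


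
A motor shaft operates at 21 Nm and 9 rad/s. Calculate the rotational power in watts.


Given: tau = 21 Nm, omega = 9 rad/s
Using P = tau * omega
P = 21 * 9
P = 189 W

189 W


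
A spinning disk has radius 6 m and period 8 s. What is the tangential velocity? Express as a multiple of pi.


Given: radius r = 6 m, period T = 8 s
Using v = 2*pi*r / T
v = 2*pi*6 / 8
v = 12*pi / 8
v = 3/2*pi m/s

3/2*pi m/s


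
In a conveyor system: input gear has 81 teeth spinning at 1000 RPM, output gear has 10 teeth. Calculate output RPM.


Given: N1 = 81 teeth, w1 = 1000 RPM, N2 = 10 teeth
Using N1*w1 = N2*w2
w2 = N1*w1 / N2
w2 = 81*1000 / 10
w2 = 81000 / 10
w2 = 8100 RPM

8100 RPM


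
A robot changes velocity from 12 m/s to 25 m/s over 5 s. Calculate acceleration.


Given: initial velocity v0 = 12 m/s, final velocity v = 25 m/s, time t = 5 s
Using a = (v - v0) / t
a = (25 - 12) / 5
a = 13 / 5
a = 13/5 m/s^2

13/5 m/s^2


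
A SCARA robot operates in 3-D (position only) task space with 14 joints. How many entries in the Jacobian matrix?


Given: task space dimension = 3, joints = 14
Jacobian is a 3 x 14 matrix
Total entries = rows * columns
Total = 3 * 14
Total = 42

42


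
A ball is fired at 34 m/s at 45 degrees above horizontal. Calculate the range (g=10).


Given: v0 = 34 m/s, theta = 45 deg, g = 10 m/s^2
sin(2*45) = sin(90) = 1
Using R = v0^2 * sin(2*theta) / g
R = 34^2 * 1 / 10
R = 1156 / 10
R = 578/5 m

578/5 m


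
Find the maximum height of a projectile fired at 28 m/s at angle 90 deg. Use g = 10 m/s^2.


Given: v0 = 28 m/s, theta = 90 deg, g = 10 m/s^2
sin^2(90) = 1
Using H = v0^2 * sin^2(theta) / (2*g)
H = 28^2 * 1 / (2*10)
H = 784 * 1 / 20
H = 784 / 20
H = 196/5 m

196/5 m


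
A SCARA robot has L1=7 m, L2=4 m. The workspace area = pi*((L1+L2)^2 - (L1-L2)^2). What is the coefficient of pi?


Given: L1 = 7, L2 = 4
(L1+L2)^2 = (11)^2 = 121
(L1-L2)^2 = (3)^2 = 9
Difference = 121 - 9 = 112
This equals 4*L1*L2 = 4*7*4 = 112
Workspace area = 112*pi

112


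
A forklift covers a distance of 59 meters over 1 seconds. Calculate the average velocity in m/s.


Given: distance d = 59 m, time t = 1 s
Using v = d / t
v = 59 / 1
v = 59 m/s

59 m/s


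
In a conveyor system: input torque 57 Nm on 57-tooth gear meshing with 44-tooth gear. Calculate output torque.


Given: N1 = 57, N2 = 44, T1 = 57 Nm
Using T2/T1 = N2/N1
T2 = T1 * N2 / N1
T2 = 57 * 44 / 57
T2 = 2508 / 57
T2 = 44 Nm

44 Nm


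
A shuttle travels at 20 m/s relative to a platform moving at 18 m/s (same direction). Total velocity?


Given: object velocity = 20 m/s, platform velocity = 18 m/s (same direction)
Using classical velocity addition: v_total = v_object + v_platform
v_total = 20 + 18
v_total = 38 m/s

38 m/s


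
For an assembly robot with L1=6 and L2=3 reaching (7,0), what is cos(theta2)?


Given: L1 = 6, L2 = 3, target (x, y) = (7, 0)
Using cos(theta2) = (x^2 + y^2 - L1^2 - L2^2) / (2*L1*L2)
x^2 + y^2 = 7^2 + 0 = 49
L1^2 + L2^2 = 36 + 9 = 45
Numerator = 49 - 45 = 4
Denominator = 2*6*3 = 36
cos(theta2) = 4/36 = 1/9

1/9


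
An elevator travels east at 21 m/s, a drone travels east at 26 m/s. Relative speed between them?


Given: v_A = 21 m/s east, v_B = 26 m/s east
Both move in the same direction; relative speed = |v_A - v_B|
|21 - 26| = |-5|
= 5 m/s

5 m/s


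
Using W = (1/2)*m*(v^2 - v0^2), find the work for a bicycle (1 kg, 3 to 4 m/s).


Given: m = 1 kg, v0 = 3 m/s, v = 4 m/s
Using W = (1/2)*m*(v^2 - v0^2)
v^2 = 4^2 = 16
v0^2 = 3^2 = 9
v^2 - v0^2 = 16 - 9 = 7
W = (1/2)*1*7 = 7/2 J

7/2 J


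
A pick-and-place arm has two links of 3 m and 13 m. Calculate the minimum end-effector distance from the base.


Given: L1 = 3 m, L2 = 13 m
For a 2-link planar arm, min reach = |L1 - L2| (second link folded back)
Min reach = |3 - 13|
Min reach = 10 m

10 m


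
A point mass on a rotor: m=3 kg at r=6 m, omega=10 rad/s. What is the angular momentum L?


Given: m = 3 kg, r = 6 m, omega = 10 rad/s
For a point mass: I = m*r^2
I = 3*6^2 = 3*36 = 108
L = I*omega = 108*10
L = 1080 kg*m^2/s

1080 kg*m^2/s


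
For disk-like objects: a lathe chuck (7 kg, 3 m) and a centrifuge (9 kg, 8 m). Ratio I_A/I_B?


Given: M1=7 kg, R1=3 m, M2=9 kg, R2=8 m
For a disk: I = (1/2)*M*R^2, so I_A/I_B = (M1*R1^2)/(M2*R2^2)
M1*R1^2 = 7*9 = 63
M2*R2^2 = 9*64 = 576
I_A/I_B = 63/576 = 7/64

7/64


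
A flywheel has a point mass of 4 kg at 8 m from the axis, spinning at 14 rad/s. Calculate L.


Given: m = 4 kg, r = 8 m, omega = 14 rad/s
For a point mass: I = m*r^2
I = 4*8^2 = 4*64 = 256
L = I*omega = 256*14
L = 3584 kg*m^2/s

3584 kg*m^2/s


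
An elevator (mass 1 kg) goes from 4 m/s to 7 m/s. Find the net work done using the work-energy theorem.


Given: m = 1 kg, v0 = 4 m/s, v = 7 m/s
Using W = (1/2)*m*(v^2 - v0^2)
v^2 = 7^2 = 49
v0^2 = 4^2 = 16
v^2 - v0^2 = 49 - 16 = 33
W = (1/2)*1*33 = 33/2 J

33/2 J


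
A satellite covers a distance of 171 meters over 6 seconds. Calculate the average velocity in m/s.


Given: distance d = 171 m, time t = 6 s
Using v = d / t
v = 171 / 6
v = 57/2 m/s

57/2 m/s


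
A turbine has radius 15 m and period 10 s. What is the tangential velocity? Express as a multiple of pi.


Given: radius r = 15 m, period T = 10 s
Using v = 2*pi*r / T
v = 2*pi*15 / 10
v = 30*pi / 10
v = 3*pi m/s

3*pi m/s


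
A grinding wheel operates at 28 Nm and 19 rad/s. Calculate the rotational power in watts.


Given: tau = 28 Nm, omega = 19 rad/s
Using P = tau * omega
P = 28 * 19
P = 532 W

532 W


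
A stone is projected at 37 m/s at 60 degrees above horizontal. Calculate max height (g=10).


Given: v0 = 37 m/s, theta = 60 deg, g = 10 m/s^2
sin^2(60) = 3/4
Using H = v0^2 * sin^2(theta) / (2*g)
H = 37^2 * 3/4 / (2*10)
H = 1369 * 3/4 / 20
H = 4107/4 / 20
H = 4107/80 m

4107/80 m


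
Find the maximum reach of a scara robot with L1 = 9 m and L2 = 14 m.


Given: L1 = 9 m, L2 = 14 m
For a 2-link planar arm, max reach = L1 + L2 (fully extended)
Max reach = 9 + 14
Max reach = 23 m

23 m


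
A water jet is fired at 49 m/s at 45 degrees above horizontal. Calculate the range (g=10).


Given: v0 = 49 m/s, theta = 45 deg, g = 10 m/s^2
sin(2*45) = sin(90) = 1
Using R = v0^2 * sin(2*theta) / g
R = 49^2 * 1 / 10
R = 2401 / 10
R = 2401/10 m

2401/10 m


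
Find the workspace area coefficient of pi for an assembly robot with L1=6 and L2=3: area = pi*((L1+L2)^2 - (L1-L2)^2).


Given: L1 = 6, L2 = 3
(L1+L2)^2 = (9)^2 = 81
(L1-L2)^2 = (3)^2 = 9
Difference = 81 - 9 = 72
This equals 4*L1*L2 = 4*6*3 = 72
Workspace area = 72*pi

72


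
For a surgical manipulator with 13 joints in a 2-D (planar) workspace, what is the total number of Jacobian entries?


Given: task space dimension = 2, joints = 13
Jacobian is a 2 x 13 matrix
Total entries = rows * columns
Total = 2 * 13
Total = 26

26


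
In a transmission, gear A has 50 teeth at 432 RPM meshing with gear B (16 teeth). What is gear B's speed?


Given: N1 = 50 teeth, w1 = 432 RPM, N2 = 16 teeth
Using N1*w1 = N2*w2
w2 = N1*w1 / N2
w2 = 50*432 / 16
w2 = 21600 / 16
w2 = 1350 RPM

1350 RPM


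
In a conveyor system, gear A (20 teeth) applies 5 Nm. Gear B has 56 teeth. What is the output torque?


Given: N1 = 20, N2 = 56, T1 = 5 Nm
Using T2/T1 = N2/N1
T2 = T1 * N2 / N1
T2 = 5 * 56 / 20
T2 = 280 / 20
T2 = 14 Nm

14 Nm


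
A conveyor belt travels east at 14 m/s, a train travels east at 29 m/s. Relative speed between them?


Given: v_A = 14 m/s east, v_B = 29 m/s east
Both move in the same direction; relative speed = |v_A - v_B|
|14 - 29| = |-15|
= 15 m/s

15 m/s


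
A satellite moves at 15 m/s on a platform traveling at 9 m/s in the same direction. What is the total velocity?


Given: object velocity = 15 m/s, platform velocity = 9 m/s (same direction)
Using classical velocity addition: v_total = v_object + v_platform
v_total = 15 + 9
v_total = 24 m/s

24 m/s


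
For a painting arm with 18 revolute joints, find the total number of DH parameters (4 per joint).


Given: 18 joints, 4 DH parameters per joint (d, theta, a, alpha)
Total DH parameters = number_of_joints * 4
Total = 18 * 4
Total = 72

72


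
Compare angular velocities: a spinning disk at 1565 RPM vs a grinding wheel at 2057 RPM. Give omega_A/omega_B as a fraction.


Given: RPM_A = 1565, RPM_B = 2057
omega = 2*pi*RPM/60, so omega_A/omega_B = RPM_A / RPM_B
omega_A/omega_B = 1565 / 2057
omega_A/omega_B = 1565/2057

1565/2057


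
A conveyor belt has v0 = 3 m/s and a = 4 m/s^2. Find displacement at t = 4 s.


Given: v0 = 3 m/s, a = 4 m/s^2, t = 4 s
Using s = v0*t + (1/2)*a*t^2
s = 3*4 + (1/2)*4*4^2
s = 12 + (1/2)*64
s = 12 + 32
s = 44

44 m


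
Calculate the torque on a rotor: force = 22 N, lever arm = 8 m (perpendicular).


Given: F = 22 N, r = 8 m, angle = 90 deg (perpendicular)
Using tau = F * r * sin(90)
sin(90) = 1
tau = 22 * 8 * 1
tau = 176 Nm

176 Nm


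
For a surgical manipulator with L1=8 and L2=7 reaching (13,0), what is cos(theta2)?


Given: L1 = 8, L2 = 7, target (x, y) = (13, 0)
Using cos(theta2) = (x^2 + y^2 - L1^2 - L2^2) / (2*L1*L2)
x^2 + y^2 = 13^2 + 0 = 169
L1^2 + L2^2 = 64 + 49 = 113
Numerator = 169 - 113 = 56
Denominator = 2*8*7 = 112
cos(theta2) = 56/112 = 1/2

1/2


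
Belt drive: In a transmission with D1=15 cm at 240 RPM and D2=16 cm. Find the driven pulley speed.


Given: D1 = 15 cm, w1 = 240 RPM, D2 = 16 cm
Using D1*w1 = D2*w2
w2 = D1*w1 / D2
w2 = 15*240 / 16
w2 = 3600 / 16
w2 = 225 RPM

225 RPM


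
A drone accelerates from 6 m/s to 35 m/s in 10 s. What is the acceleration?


Given: initial velocity v0 = 6 m/s, final velocity v = 35 m/s, time t = 10 s
Using a = (v - v0) / t
a = (35 - 6) / 10
a = 29 / 10
a = 29/10 m/s^2

29/10 m/s^2


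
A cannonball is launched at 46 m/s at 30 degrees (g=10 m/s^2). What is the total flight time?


Given: v0 = 46 m/s, theta = 30 deg, g = 10 m/s^2
sin(30) = 1/2
Using T = 2*v0*sin(theta) / g
T = 2*46*1/2 / 10
T = 46 / 10
T = 23/5 s

23/5 s


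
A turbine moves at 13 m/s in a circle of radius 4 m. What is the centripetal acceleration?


Given: v = 13 m/s, r = 4 m
Using a_c = v^2 / r
a_c = 13^2 / 4
a_c = 169 / 4
a_c = 169/4 m/s^2

169/4 m/s^2


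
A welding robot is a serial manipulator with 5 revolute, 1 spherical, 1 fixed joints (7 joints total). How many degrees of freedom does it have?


Given: serial robot with 5 revolute, 1 spherical, 1 fixed joints
DOF contribution per joint type: revolute=1, prismatic=1, spherical=3, fixed=0
DOF = 5*1 + 1*3 + 1*0
DOF = 8

8


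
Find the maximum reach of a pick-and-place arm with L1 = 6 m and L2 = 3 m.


Given: L1 = 6 m, L2 = 3 m
For a 2-link planar arm, max reach = L1 + L2 (fully extended)
Max reach = 6 + 3
Max reach = 9 m

9 m


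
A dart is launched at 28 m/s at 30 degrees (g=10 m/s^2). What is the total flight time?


Given: v0 = 28 m/s, theta = 30 deg, g = 10 m/s^2
sin(30) = 1/2
Using T = 2*v0*sin(theta) / g
T = 2*28*1/2 / 10
T = 28 / 10
T = 14/5 s

14/5 s


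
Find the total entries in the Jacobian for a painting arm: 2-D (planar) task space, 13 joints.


Given: task space dimension = 2, joints = 13
Jacobian is a 2 x 13 matrix
Total entries = rows * columns
Total = 2 * 13
Total = 26

26


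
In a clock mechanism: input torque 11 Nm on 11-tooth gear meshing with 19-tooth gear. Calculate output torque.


Given: N1 = 11, N2 = 19, T1 = 11 Nm
Using T2/T1 = N2/N1
T2 = T1 * N2 / N1
T2 = 11 * 19 / 11
T2 = 209 / 11
T2 = 19 Nm

19 Nm


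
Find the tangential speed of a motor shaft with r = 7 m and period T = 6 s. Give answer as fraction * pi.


Given: radius r = 7 m, period T = 6 s
Using v = 2*pi*r / T
v = 2*pi*7 / 6
v = 14*pi / 6
v = 7/3*pi m/s

7/3*pi m/s


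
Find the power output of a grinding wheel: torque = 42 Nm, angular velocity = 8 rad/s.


Given: tau = 42 Nm, omega = 8 rad/s
Using P = tau * omega
P = 42 * 8
P = 336 W

336 W


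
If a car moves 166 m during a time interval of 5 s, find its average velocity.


Given: distance d = 166 m, time t = 5 s
Using v = d / t
v = 166 / 5
v = 166/5 m/s

166/5 m/s


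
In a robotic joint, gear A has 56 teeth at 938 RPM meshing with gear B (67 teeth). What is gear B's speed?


Given: N1 = 56 teeth, w1 = 938 RPM, N2 = 67 teeth
Using N1*w1 = N2*w2
w2 = N1*w1 / N2
w2 = 56*938 / 67
w2 = 52528 / 67
w2 = 784 RPM

784 RPM


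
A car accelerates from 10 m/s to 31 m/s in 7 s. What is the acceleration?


Given: initial velocity v0 = 10 m/s, final velocity v = 31 m/s, time t = 7 s
Using a = (v - v0) / t
a = (31 - 10) / 7
a = 21 / 7
a = 3 m/s^2

3 m/s^2


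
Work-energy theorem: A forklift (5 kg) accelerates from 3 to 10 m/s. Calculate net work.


Given: m = 5 kg, v0 = 3 m/s, v = 10 m/s
Using W = (1/2)*m*(v^2 - v0^2)
v^2 = 10^2 = 100
v0^2 = 3^2 = 9
v^2 - v0^2 = 100 - 9 = 91
W = (1/2)*5*91 = 455/2 J

455/2 J


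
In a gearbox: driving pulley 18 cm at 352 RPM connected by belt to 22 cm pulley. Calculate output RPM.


Given: D1 = 18 cm, w1 = 352 RPM, D2 = 22 cm
Using D1*w1 = D2*w2
w2 = D1*w1 / D2
w2 = 18*352 / 22
w2 = 6336 / 22
w2 = 288 RPM

288 RPM


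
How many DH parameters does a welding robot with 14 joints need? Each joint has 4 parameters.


Given: 14 joints, 4 DH parameters per joint (d, theta, a, alpha)
Total DH parameters = number_of_joints * 4
Total = 14 * 4
Total = 56

56


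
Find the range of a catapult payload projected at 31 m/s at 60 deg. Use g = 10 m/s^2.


Given: v0 = 31 m/s, theta = 60 deg, g = 10 m/s^2
sin(2*60) = sin(120) = sqrt(3)/2
Using R = v0^2 * sin(2*theta) / g
R = 31^2 * (sqrt(3)/2) / 10
R = 961 * sqrt(3) / 20
R = 961/20*sqrt(3) m

961/20*sqrt(3) m


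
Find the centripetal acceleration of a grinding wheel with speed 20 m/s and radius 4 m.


Given: v = 20 m/s, r = 4 m
Using a_c = v^2 / r
a_c = 20^2 / 4
a_c = 400 / 4
a_c = 100 m/s^2

100 m/s^2


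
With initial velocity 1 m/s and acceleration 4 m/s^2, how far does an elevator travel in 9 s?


Given: v0 = 1 m/s, a = 4 m/s^2, t = 9 s
Using s = v0*t + (1/2)*a*t^2
s = 1*9 + (1/2)*4*9^2
s = 9 + (1/2)*324
s = 9 + 162
s = 171

171 m


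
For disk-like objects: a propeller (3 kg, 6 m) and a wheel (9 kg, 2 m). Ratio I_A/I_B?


Given: M1=3 kg, R1=6 m, M2=9 kg, R2=2 m
For a disk: I = (1/2)*M*R^2, so I_A/I_B = (M1*R1^2)/(M2*R2^2)
M1*R1^2 = 3*36 = 108
M2*R2^2 = 9*4 = 36
I_A/I_B = 108/36 = 3

3


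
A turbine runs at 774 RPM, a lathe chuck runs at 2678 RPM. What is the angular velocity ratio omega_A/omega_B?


Given: RPM_A = 774, RPM_B = 2678
omega = 2*pi*RPM/60, so omega_A/omega_B = RPM_A / RPM_B
omega_A/omega_B = 774 / 2678
omega_A/omega_B = 387/1339

387/1339


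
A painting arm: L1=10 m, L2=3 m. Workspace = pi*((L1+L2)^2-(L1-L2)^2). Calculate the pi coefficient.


Given: L1 = 10, L2 = 3
(L1+L2)^2 = (13)^2 = 169
(L1-L2)^2 = (7)^2 = 49
Difference = 169 - 49 = 120
This equals 4*L1*L2 = 4*10*3 = 120
Workspace area = 120*pi

120


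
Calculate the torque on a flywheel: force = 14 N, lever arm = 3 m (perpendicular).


Given: F = 14 N, r = 3 m, angle = 90 deg (perpendicular)
Using tau = F * r * sin(90)
sin(90) = 1
tau = 14 * 3 * 1
tau = 42 Nm

42 Nm


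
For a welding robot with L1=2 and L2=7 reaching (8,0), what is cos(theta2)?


Given: L1 = 2, L2 = 7, target (x, y) = (8, 0)
Using cos(theta2) = (x^2 + y^2 - L1^2 - L2^2) / (2*L1*L2)
x^2 + y^2 = 8^2 + 0 = 64
L1^2 + L2^2 = 4 + 49 = 53
Numerator = 64 - 53 = 11
Denominator = 2*2*7 = 28
cos(theta2) = 11/28 = 11/28

11/28


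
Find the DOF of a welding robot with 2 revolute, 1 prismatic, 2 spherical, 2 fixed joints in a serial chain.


Given: serial robot with 2 revolute, 1 prismatic, 2 spherical, 2 fixed joints
DOF contribution per joint type: revolute=1, prismatic=1, spherical=3, fixed=0
DOF = 2*1 + 1*1 + 2*3 + 2*0
DOF = 9

9


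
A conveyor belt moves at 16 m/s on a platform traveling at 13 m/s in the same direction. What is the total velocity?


Given: object velocity = 16 m/s, platform velocity = 13 m/s (same direction)
Using classical velocity addition: v_total = v_object + v_platform
v_total = 16 + 13
v_total = 29 m/s

29 m/s


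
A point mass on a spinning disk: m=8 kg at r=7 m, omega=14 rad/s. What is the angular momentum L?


Given: m = 8 kg, r = 7 m, omega = 14 rad/s
For a point mass: I = m*r^2
I = 8*7^2 = 8*49 = 392
L = I*omega = 392*14
L = 5488 kg*m^2/s

5488 kg*m^2/s


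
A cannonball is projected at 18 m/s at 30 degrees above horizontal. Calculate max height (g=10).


Given: v0 = 18 m/s, theta = 30 deg, g = 10 m/s^2
sin^2(30) = 1/4
Using H = v0^2 * sin^2(theta) / (2*g)
H = 18^2 * 1/4 / (2*10)
H = 324 * 1/4 / 20
H = 81 / 20
H = 81/20 m

81/20 m


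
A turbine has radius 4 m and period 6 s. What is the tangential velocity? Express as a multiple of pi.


Given: radius r = 4 m, period T = 6 s
Using v = 2*pi*r / T
v = 2*pi*4 / 6
v = 8*pi / 6
v = 4/3*pi m/s

4/3*pi m/s


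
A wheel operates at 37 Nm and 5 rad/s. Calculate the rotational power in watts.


Given: tau = 37 Nm, omega = 5 rad/s
Using P = tau * omega
P = 37 * 5
P = 185 W

185 W


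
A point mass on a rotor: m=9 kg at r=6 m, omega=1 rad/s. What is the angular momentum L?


Given: m = 9 kg, r = 6 m, omega = 1 rad/s
For a point mass: I = m*r^2
I = 9*6^2 = 9*36 = 324
L = I*omega = 324*1
L = 324 kg*m^2/s

324 kg*m^2/s


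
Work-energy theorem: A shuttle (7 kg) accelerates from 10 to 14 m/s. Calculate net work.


Given: m = 7 kg, v0 = 10 m/s, v = 14 m/s
Using W = (1/2)*m*(v^2 - v0^2)
v^2 = 14^2 = 196
v0^2 = 10^2 = 100
v^2 - v0^2 = 196 - 100 = 96
W = (1/2)*7*96 = 336 J

336 J


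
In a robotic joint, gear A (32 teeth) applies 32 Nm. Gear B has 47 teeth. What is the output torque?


Given: N1 = 32, N2 = 47, T1 = 32 Nm
Using T2/T1 = N2/N1
T2 = T1 * N2 / N1
T2 = 32 * 47 / 32
T2 = 1504 / 32
T2 = 47 Nm

47 Nm


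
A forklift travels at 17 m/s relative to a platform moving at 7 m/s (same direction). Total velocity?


Given: object velocity = 17 m/s, platform velocity = 7 m/s (same direction)
Using classical velocity addition: v_total = v_object + v_platform
v_total = 17 + 7
v_total = 24 m/s

24 m/s


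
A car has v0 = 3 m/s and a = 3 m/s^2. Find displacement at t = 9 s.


Given: v0 = 3 m/s, a = 3 m/s^2, t = 9 s
Using s = v0*t + (1/2)*a*t^2
s = 3*9 + (1/2)*3*9^2
s = 27 + (1/2)*243
s = 27 + 243/2
s = 297/2

297/2 m


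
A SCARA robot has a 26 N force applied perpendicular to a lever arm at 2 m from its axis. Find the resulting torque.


Given: F = 26 N, r = 2 m, angle = 90 deg (perpendicular)
Using tau = F * r * sin(90)
sin(90) = 1
tau = 26 * 2 * 1
tau = 52 Nm

52 Nm
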